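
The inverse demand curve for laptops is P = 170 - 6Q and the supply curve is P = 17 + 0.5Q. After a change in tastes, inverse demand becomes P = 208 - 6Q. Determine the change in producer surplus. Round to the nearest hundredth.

Initial equilibrium: Q_0 = 23.5385, P_0 = 28.7692; CS_0 = (1/2)(23.5385)(141.2308) = 1662.1775, PS_0 = (1/2)(23.5385)(11.7692) = 138.5148.
New equilibrium: 208 - 6Q = 17 + 0.5Q gives Q_1 = 29.3846, P_1 = 31.6923; CS_1 = 2590.3669, PS_1 = 215.8639.
Change in producer surplus = 215.8639 - 138.5148 = 77.3491.

77.35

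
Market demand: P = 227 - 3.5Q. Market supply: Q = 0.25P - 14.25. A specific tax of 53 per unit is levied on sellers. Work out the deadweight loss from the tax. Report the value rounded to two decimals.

Rewriting supply in inverse form: P = 57 + 4Q.
Without the tax, 227 - 3.5Q = 57 + 4Q so Q* = 22.6667 and P* = 147.6667.
A tax on sellers shifts supply up by 53: 227 - 3.5Q = 57 + 4Q + 53, so Q_t = 15.6. Buyers pay P_b = 172.4; sellers receive P_s = P_b - 53 = 119.4.
The welfare triangle lost has base Q* - Q_t = 7.0667 and height t = 53, so DWL = (1/2)(7.0667)(53) = 187.2667.

187.27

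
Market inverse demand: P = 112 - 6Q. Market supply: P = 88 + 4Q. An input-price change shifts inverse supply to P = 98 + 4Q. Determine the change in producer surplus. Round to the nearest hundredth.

Initial equilibrium: Q_0 = 2.4, P_0 = 97.6; CS_0 = (1/2)(2.4)(14.4) = 17.28, PS_0 = (1/2)(2.4)(9.6) = 11.52.
New equilibrium: 112 - 6Q = 98 + 4Q gives Q_1 = 1.4, P_1 = 103.6; CS_1 = 5.88, PS_1 = 3.92.
Change in producer surplus = 3.92 - 11.52 = -7.6.

-7.60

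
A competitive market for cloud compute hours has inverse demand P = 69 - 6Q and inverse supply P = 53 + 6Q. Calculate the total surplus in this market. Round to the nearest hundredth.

10.67

Setting demand equal to supply, 16 = 12Q, so Q* = 1.3333 and P* = 61.
CS = (1/2)(1.3333)(8) = 5.3333 and PS = (1/2)(1.3333)(8) = 5.3333, so total surplus = 10.6667.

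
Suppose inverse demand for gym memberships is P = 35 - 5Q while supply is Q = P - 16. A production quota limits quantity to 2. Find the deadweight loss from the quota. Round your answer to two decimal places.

4.08

Rewriting supply in inverse form: P = 16 + Q.
Without the quota, 35 - 5Q = 16 + Q gives Q* = 3.1667.
At Q = 2 the demand price is 35 - 5(2) = 25 and the supply price is 16 + (2) = 18.
Deadweight loss is the triangle between the curves from 2 to 3.1667: (1/2)(25 - 18)(3.1667 - 2) = 4.0833.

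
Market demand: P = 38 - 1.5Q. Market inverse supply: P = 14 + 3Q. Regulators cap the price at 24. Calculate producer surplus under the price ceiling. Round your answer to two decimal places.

Free-market equilibrium: 38 - 1.5Q = 14 + 3Q gives Q* = 5.3333, P* = 30.
At the ceiling price 24, quantity supplied is (24 - 14)/3 = 3.3333; supply is the short side, so Q = 3.3333 trades at P = 24.
PS is the triangle above supply below 24: (1/2)(3.3333)(24 - 14) = 16.6667.

16.67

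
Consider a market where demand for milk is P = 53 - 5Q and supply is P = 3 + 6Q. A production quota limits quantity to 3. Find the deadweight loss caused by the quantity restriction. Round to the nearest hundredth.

Unrestricted equilibrium: Q* = (53 - 3)/(5 + 6) = 4.5455.
At Q = 3 the demand price is 53 - 5(3) = 38 and the supply price is 3 + 6(3) = 21.
DWL = (1/2)(gap between curves at 3) x (Q* - 3) = (1/2)(17)(1.5455) = 13.1364.

13.14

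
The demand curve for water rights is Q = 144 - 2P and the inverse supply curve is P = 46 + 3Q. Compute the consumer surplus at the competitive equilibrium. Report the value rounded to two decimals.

Rewriting demand in inverse form: P = 72 - 0.5Q.
Equilibrium: 72 - 0.5Q = 46 + 3Q, so Q* = 7.4286 and P* = 68.2857.
The demand choke price is 72, so CS = (1/2)(Q*)(72 - P*) = (1/2)(7.4286)(3.7143) = 13.7959.

13.80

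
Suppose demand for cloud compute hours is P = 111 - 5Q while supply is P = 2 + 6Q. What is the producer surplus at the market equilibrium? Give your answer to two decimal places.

Set 111 - 5Q = 2 + 6Q, which gives 109 = 11Q, so Q* = 9.9091 and P* = 111 - 5(9.9091) = 61.4545.
Producer surplus is the triangle above supply below P*: (1/2)(9.9091)(61.4545 - 2) = (1/2)(9.9091)(59.4545) = 294.5702.

294.57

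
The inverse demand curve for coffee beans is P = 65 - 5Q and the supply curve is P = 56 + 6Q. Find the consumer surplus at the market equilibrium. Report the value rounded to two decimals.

Set 65 - 5Q = 56 + 6Q, which gives 9 = 11Q, so Q* = 0.8182 and P* = 65 - 5(0.8182) = 60.9091.
The demand choke price is 65, so CS = (1/2)(Q*)(65 - P*) = (1/2)(0.8182)(4.0909) = 1.6736.

1.67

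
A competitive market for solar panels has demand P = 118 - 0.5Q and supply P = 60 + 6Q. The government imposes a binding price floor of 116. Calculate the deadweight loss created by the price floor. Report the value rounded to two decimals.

Free-market equilibrium: 118 - 0.5Q = 60 + 6Q gives Q* = 8.9231, P* = 113.5385.
At P = 116, buyers demand (118 - 116)/0.5 = 4 while sellers would supply more, so the quantity traded is 4 at price 116.
The lost-trades triangle has base Q* - 4 = 4.9231 and height equal to the gap between the curves at Q = 4, which is 116 - 84 = 32. DWL = (1/2)(4.9231)(32) = 78.7692.

78.77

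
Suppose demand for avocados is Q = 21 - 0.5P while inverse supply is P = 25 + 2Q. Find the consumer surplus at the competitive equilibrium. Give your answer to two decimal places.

Rewriting demand in inverse form: P = 42 - 2Q.
Equilibrium: 42 - 2Q = 25 + 2Q, so Q* = 4.25 and P* = 33.5.
CS is the area between the demand curve and P* from 0 to Q*: (1/2)(4.25)(8.5) = 18.0625.

18.06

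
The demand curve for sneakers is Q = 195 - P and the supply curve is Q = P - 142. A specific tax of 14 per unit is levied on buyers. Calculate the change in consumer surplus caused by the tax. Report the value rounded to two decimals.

-161.00

Rewriting demand in inverse form: P = 195 - Q.
Rewriting supply in inverse form: P = 142 + Q.
Without the tax, 195 - Q = 142 + Q so Q* = 26.5 and P* = 168.5.
With the tax, buyers' net willingness to pay falls by 14: (195 - 14) - Q = 142 + Q, so Q_t = 19.5. Buyers pay P_b = 175.5; sellers receive P_s = P_b - 14 = 161.5.
CS falls from (1/2)(26.5)(26.5) = 351.125 to (1/2)(19.5)(19.5) = 190.125, a change of -161.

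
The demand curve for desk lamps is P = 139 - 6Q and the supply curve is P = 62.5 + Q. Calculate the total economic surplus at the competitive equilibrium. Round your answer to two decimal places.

418.02

Set 139 - 6Q = 62.5 + Q, which gives 76.5 = 7Q, so Q* = 10.9286 and P* = 139 - 6(10.9286) = 73.4286.
CS = (1/2)(10.9286)(65.5714) = 358.301 and PS = (1/2)(10.9286)(10.9286) = 59.7168, so total surplus = 418.0179.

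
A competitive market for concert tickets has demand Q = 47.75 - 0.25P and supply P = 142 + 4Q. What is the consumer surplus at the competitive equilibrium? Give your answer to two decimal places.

75.03

Rewriting demand in inverse form: P = 191 - 4Q.
Set 191 - 4Q = 142 + 4Q, which gives 49 = 8Q, so Q* = 6.125 and P* = 191 - 4(6.125) = 166.5.
CS is the area between the demand curve and P* from 0 to Q*: (1/2)(6.125)(24.5) = 75.0312.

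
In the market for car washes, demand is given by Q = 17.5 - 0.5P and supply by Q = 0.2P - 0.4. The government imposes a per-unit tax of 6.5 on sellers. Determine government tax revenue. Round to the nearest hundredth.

Rewriting demand in inverse form: P = 35 - 2Q.
Rewriting supply in inverse form: P = 2 + 5Q.
Pre-tax equilibrium: 35 - 2Q = 2 + 5Q gives Q* = 4.7143, P* = 25.5714.
With the tax, sellers need 6.5 more per unit: 35 - 2Q = 2 + 5Q + 6.5, so Q_t = 3.7857. Buyers pay P_b = 27.4286; sellers receive P_s = P_b - 6.5 = 20.9286.
Tax revenue = t x Q_t = 6.5 x 3.7857 = 24.6071.

24.61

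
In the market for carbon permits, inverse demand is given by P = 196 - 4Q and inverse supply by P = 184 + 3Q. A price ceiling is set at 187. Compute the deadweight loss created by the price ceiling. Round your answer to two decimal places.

1.79

Without the control, 196 - 4Q = 184 + 3Q so Q* = 1.7143 and P* = 189.1429.
At P = 187, sellers supply (187 - 184)/3 = 1 while buyers want more, so the quantity traded is 1 at price 187.
The lost-trades triangle has base Q* - 1 = 0.7143 and height equal to the gap between the curves at Q = 1, which is 192 - 187 = 5. DWL = (1/2)(0.7143)(5) = 1.7857.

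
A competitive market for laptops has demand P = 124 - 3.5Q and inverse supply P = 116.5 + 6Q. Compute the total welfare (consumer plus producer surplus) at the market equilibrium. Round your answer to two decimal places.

2.96

Set 124 - 3.5Q = 116.5 + 6Q, which gives 7.5 = 9.5Q, so Q* = 0.7895 and P* = 124 - 3.5(0.7895) = 121.2368.
Total surplus is the full triangle between the curves from 0 to Q*: (1/2)(0.7895)(124 - 116.5) = 2.9605.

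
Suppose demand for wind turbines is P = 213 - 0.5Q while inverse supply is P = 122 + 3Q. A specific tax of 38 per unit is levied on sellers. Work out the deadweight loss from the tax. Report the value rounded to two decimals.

206.29

Without the tax, 213 - 0.5Q = 122 + 3Q so Q* = 26 and P* = 200.
With the tax, sellers need 38 more per unit: 213 - 0.5Q = 122 + 3Q + 38, so Q_t = 15.1429. Buyers pay P_b = 205.4286; sellers receive P_s = P_b - 38 = 167.4286.
The welfare triangle lost has base Q* - Q_t = 10.8571 and height t = 38, so DWL = (1/2)(10.8571)(38) = 206.2857.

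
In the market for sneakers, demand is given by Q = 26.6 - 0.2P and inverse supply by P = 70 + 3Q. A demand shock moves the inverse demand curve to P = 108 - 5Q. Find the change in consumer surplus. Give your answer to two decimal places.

-98.63

Rewriting demand in inverse form: P = 133 - 5Q.
Initial equilibrium: Q_0 = 7.875, P_0 = 93.625; CS_0 = (1/2)(7.875)(39.375) = 155.0391, PS_0 = (1/2)(7.875)(23.625) = 93.0234.
New equilibrium: 108 - 5Q = 70 + 3Q gives Q_1 = 4.75, P_1 = 84.25; CS_1 = 56.4062, PS_1 = 33.8438.
Change in consumer surplus = 56.4062 - 155.0391 = -98.6328.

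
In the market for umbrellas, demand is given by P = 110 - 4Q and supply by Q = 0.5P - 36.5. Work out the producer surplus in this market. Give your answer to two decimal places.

Rewriting supply in inverse form: P = 73 + 2Q.
Equilibrium: 110 - 4Q = 73 + 2Q, so Q* = 6.1667 and P* = 85.3333.
Producer surplus is the triangle above supply below P*: (1/2)(6.1667)(85.3333 - 73) = (1/2)(6.1667)(12.3333) = 38.0278.

38.03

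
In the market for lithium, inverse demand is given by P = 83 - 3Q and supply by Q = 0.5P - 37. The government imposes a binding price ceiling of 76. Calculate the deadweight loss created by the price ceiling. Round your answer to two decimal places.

Rewriting supply in inverse form: P = 74 + 2Q.
Without the control, 83 - 3Q = 74 + 2Q so Q* = 1.8 and P* = 77.6.
At P = 76, sellers supply (76 - 74)/2 = 1 while buyers want more, so the quantity traded is 1 at price 76.
At Q = 1 the demand price is 80 and the supply price is 76. Deadweight loss is the triangle between the curves from 1 to 1.8: (1/2)(80 - 76)(1.8 - 1) = 1.6.

1.60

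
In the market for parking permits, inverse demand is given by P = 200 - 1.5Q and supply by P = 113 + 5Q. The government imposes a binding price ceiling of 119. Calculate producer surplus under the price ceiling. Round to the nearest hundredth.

3.60

Free-market equilibrium: 200 - 1.5Q = 113 + 5Q gives Q* = 13.3846, P* = 179.9231.
At P = 119, sellers supply (119 - 113)/5 = 1.2 while buyers want more, so the quantity traded is 1.2 at price 119.
PS is the triangle above supply below 119: (1/2)(1.2)(119 - 113) = 3.6.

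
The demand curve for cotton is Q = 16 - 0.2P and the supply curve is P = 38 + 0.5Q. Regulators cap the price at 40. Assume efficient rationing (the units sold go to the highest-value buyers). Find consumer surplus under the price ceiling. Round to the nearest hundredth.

Rewriting demand in inverse form: P = 80 - 5Q.
Free-market equilibrium: 80 - 5Q = 38 + 0.5Q gives Q* = 7.6364, P* = 41.8182.
At the ceiling price 40, quantity supplied is (40 - 38)/0.5 = 4; supply is the short side, so Q = 4 trades at P = 40.
The demand price at Q = 4 is 60. CS is the trapezoid between demand and 40 over [0, 4]: (1/2)[(80 - 40) + (60 - 40)](4) = 120.

120.00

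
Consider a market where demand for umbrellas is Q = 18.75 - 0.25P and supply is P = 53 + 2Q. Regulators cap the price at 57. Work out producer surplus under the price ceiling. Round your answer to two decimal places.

Rewriting demand in inverse form: P = 75 - 4Q.
Without the control, 75 - 4Q = 53 + 2Q so Q* = 3.6667 and P* = 60.3333.
At P = 57, sellers supply (57 - 53)/2 = 2 while buyers want more, so the quantity traded is 2 at price 57.
PS is the triangle above supply below 57: (1/2)(2)(57 - 53) = 4.

4.00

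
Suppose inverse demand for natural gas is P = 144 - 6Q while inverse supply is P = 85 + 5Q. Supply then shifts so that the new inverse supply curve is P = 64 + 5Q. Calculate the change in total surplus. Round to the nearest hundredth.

132.68

Initial equilibrium: Q_0 = 5.3636, P_0 = 111.8182; CS_0 = (1/2)(5.3636)(32.1818) = 86.3058, PS_0 = (1/2)(5.3636)(26.8182) = 71.9215.
New equilibrium: 144 - 6Q = 64 + 5Q gives Q_1 = 7.2727, P_1 = 100.3636; CS_1 = 158.6777, PS_1 = 132.2314.
Change in total surplus = (158.6777 + 132.2314) - (86.3058 + 71.9215) = 132.6818.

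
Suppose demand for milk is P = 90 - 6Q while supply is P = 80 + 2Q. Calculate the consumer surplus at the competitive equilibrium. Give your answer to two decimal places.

Set 90 - 6Q = 80 + 2Q, which gives 10 = 8Q, so Q* = 1.25 and P* = 90 - 6(1.25) = 82.5.
Consumer surplus is the triangle under demand above P*: (1/2)(1.25)(90 - 82.5) = (1/2)(1.25)(7.5) = 4.6875.

4.69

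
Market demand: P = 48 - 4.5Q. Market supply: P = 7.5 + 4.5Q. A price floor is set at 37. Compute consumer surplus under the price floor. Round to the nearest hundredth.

Free-market equilibrium: 48 - 4.5Q = 7.5 + 4.5Q gives Q* = 4.5, P* = 27.75.
At P = 37, buyers demand (48 - 37)/4.5 = 2.4444 while sellers would supply more, so the quantity traded is 2.4444 at price 37.
CS is the triangle under demand above 37: (1/2)(2.4444)(48 - 37) = 13.4444.

13.44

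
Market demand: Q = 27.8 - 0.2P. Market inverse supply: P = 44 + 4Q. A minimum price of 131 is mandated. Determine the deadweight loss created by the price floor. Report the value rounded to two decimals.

360.91

Rewriting demand in inverse form: P = 139 - 5Q.
Without the control, 139 - 5Q = 44 + 4Q so Q* = 10.5556 and P* = 86.2222.
At P = 131, buyers demand (139 - 131)/5 = 1.6 while sellers would supply more, so the quantity traded is 1.6 at price 131.
The lost-trades triangle has base Q* - 1.6 = 8.9556 and height equal to the gap between the curves at Q = 1.6, which is 131 - 50.4 = 80.6. DWL = (1/2)(8.9556)(80.6) = 360.9089.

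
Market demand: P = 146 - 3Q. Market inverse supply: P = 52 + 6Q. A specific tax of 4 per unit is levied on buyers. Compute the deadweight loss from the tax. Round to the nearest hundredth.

Without the tax, 146 - 3Q = 52 + 6Q so Q* = 10.4444 and P* = 114.6667.
A tax on buyers shifts demand down by 4: (146 - 4) - 3Q = 52 + 6Q, so Q_t = 10. Buyers pay P_b = 116; sellers receive P_s = P_b - 4 = 112.
The welfare triangle lost has base Q* - Q_t = 0.4444 and height t = 4, so DWL = (1/2)(0.4444)(4) = 0.8889.

0.89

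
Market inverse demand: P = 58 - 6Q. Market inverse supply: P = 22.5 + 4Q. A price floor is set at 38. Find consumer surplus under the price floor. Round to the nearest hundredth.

Without the control, 58 - 6Q = 22.5 + 4Q so Q* = 3.55 and P* = 36.7.
At P = 38, buyers demand (58 - 38)/6 = 3.3333 while sellers would supply more, so the quantity traded is 3.3333 at price 38.
CS is the triangle under demand above 38: (1/2)(3.3333)(58 - 38) = 33.3333.

33.33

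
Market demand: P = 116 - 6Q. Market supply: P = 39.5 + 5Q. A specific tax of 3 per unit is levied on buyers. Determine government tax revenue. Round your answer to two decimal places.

20.05

Without the tax, 116 - 6Q = 39.5 + 5Q so Q* = 6.9545 and P* = 74.2727.
With the tax, buyers' net willingness to pay falls by 3: (116 - 3) - 6Q = 39.5 + 5Q, so Q_t = 6.6818. Buyers pay P_b = 75.9091; sellers receive P_s = P_b - 3 = 72.9091.
Tax revenue = t x Q_t = 3 x 6.6818 = 20.0455.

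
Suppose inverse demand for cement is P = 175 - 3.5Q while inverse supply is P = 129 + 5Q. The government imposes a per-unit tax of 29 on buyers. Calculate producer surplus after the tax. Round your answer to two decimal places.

Without the tax, 175 - 3.5Q = 129 + 5Q so Q* = 5.4118 and P* = 156.0588.
With the tax, buyers' net willingness to pay falls by 29: (175 - 29) - 3.5Q = 129 + 5Q, so Q_t = 2. Buyers pay P_b = 168; sellers receive P_s = P_b - 29 = 139.
Producer surplus is the triangle above supply below P_s: (1/2)(2)(139 - 129) = 10.

10.00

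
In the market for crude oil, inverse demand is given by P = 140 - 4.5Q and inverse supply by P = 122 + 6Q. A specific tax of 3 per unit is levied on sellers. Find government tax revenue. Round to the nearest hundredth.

Without the tax, 140 - 4.5Q = 122 + 6Q so Q* = 1.7143 and P* = 132.2857.
With the tax, sellers need 3 more per unit: 140 - 4.5Q = 122 + 6Q + 3, so Q_t = 1.4286. Buyers pay P_b = 133.5714; sellers receive P_s = P_b - 3 = 130.5714.
Revenue is the tax times quantity traded: 3 x 1.4286 = 4.2857.

4.29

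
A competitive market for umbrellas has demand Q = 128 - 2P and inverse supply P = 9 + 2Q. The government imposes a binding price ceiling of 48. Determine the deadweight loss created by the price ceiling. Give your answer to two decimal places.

7.81

Rewriting demand in inverse form: P = 64 - 0.5Q.
Without the control, 64 - 0.5Q = 9 + 2Q so Q* = 22 and P* = 53.
At the ceiling price 48, quantity supplied is (48 - 9)/2 = 19.5; supply is the short side, so Q = 19.5 trades at P = 48.
At Q = 19.5 the demand price is 54.25 and the supply price is 48. Deadweight loss is the triangle between the curves from 19.5 to 22: (1/2)(54.25 - 48)(22 - 19.5) = 7.8125.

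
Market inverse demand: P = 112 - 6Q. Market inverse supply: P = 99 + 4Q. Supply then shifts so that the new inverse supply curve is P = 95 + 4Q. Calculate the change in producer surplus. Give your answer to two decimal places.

Initial equilibrium: Q_0 = 1.3, P_0 = 104.2; CS_0 = (1/2)(1.3)(7.8) = 5.07, PS_0 = (1/2)(1.3)(5.2) = 3.38.
New equilibrium: 112 - 6Q = 95 + 4Q gives Q_1 = 1.7, P_1 = 101.8; CS_1 = 8.67, PS_1 = 5.78.
Change in producer surplus = 5.78 - 3.38 = 2.4.

2.40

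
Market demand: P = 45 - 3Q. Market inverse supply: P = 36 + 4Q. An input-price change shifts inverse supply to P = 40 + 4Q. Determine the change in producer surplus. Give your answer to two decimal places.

-2.29

Initial equilibrium: Q_0 = 1.2857, P_0 = 41.1429; CS_0 = (1/2)(1.2857)(3.8571) = 2.4796, PS_0 = (1/2)(1.2857)(5.1429) = 3.3061.
New equilibrium: 45 - 3Q = 40 + 4Q gives Q_1 = 0.7143, P_1 = 42.8571; CS_1 = 0.7653, PS_1 = 1.0204.
Change in producer surplus = 1.0204 - 3.3061 = -2.2857.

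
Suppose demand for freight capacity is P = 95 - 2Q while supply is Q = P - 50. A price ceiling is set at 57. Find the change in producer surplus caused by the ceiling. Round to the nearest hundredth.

-88.00

Rewriting supply in inverse form: P = 50 + Q.
Without the control, 95 - 2Q = 50 + Q so Q* = 15 and P* = 65.
At the ceiling price 57, quantity supplied is (57 - 50)/1 = 7; supply is the short side, so Q = 7 trades at P = 57.
PS goes from (1/2)(15)(15) = 112.5 to 24.5 (computed as (57 - 50)(7) - (1/2)(1)(7)^2), a change of -88.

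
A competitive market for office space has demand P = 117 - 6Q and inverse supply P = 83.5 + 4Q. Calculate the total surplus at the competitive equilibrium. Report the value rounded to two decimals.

56.11

Set 117 - 6Q = 83.5 + 4Q, which gives 33.5 = 10Q, so Q* = 3.35 and P* = 117 - 6(3.35) = 96.9.
Total surplus is the full triangle between the curves from 0 to Q*: (1/2)(3.35)(117 - 83.5) = 56.1125.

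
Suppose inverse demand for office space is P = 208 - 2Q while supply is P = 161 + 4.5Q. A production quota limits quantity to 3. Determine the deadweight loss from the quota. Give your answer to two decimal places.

Without the quota, 208 - 2Q = 161 + 4.5Q gives Q* = 7.2308.
At Q = 3 the demand price is 208 - 2(3) = 202 and the supply price is 161 + 4.5(3) = 174.5.
Deadweight loss is the triangle between the curves from 3 to 7.2308: (1/2)(202 - 174.5)(7.2308 - 3) = 58.1731.

58.17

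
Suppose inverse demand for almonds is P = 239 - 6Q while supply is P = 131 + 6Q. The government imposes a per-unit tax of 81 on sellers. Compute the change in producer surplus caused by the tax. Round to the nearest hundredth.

Pre-tax equilibrium: 239 - 6Q = 131 + 6Q gives Q* = 9, P* = 185.
With the tax, sellers need 81 more per unit: 239 - 6Q = 131 + 6Q + 81, so Q_t = 2.25. Buyers pay P_b = 225.5; sellers receive P_s = P_b - 81 = 144.5.
PS falls from (1/2)(9)(54) = 243 to (1/2)(2.25)(13.5) = 15.1875, a change of -227.8125.

-227.81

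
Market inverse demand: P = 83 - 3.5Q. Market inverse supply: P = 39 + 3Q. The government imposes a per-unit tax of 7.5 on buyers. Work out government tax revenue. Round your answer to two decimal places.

42.12

Without the tax, 83 - 3.5Q = 39 + 3Q so Q* = 6.7692 and P* = 59.3077.
With the tax, buyers' net willingness to pay falls by 7.5: (83 - 7.5) - 3.5Q = 39 + 3Q, so Q_t = 5.6154. Buyers pay P_b = 63.3462; sellers receive P_s = P_b - 7.5 = 55.8462.
Tax revenue = t x Q_t = 7.5 x 5.6154 = 42.1154.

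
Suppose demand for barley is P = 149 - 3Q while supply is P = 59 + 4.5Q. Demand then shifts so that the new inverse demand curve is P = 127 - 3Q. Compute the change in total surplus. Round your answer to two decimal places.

Initial equilibrium: Q_0 = 12, P_0 = 113; CS_0 = (1/2)(12)(36) = 216, PS_0 = (1/2)(12)(54) = 324.
New equilibrium: 127 - 3Q = 59 + 4.5Q gives Q_1 = 9.0667, P_1 = 99.8; CS_1 = 123.3067, PS_1 = 184.96.
Change in total surplus = (123.3067 + 184.96) - (216 + 324) = -231.7333.

-231.73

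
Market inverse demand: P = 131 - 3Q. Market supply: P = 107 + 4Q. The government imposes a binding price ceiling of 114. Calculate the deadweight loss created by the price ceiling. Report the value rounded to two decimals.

9.86

Free-market equilibrium: 131 - 3Q = 107 + 4Q gives Q* = 3.4286, P* = 120.7143.
At P = 114, sellers supply (114 - 107)/4 = 1.75 while buyers want more, so the quantity traded is 1.75 at price 114.
At Q = 1.75 the demand price is 125.75 and the supply price is 114. Deadweight loss is the triangle between the curves from 1.75 to 3.4286: (1/2)(125.75 - 114)(3.4286 - 1.75) = 9.8616.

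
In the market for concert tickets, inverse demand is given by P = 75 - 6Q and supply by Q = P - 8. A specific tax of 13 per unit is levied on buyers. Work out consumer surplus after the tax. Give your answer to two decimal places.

178.53

Rewriting supply in inverse form: P = 8 + Q.
Without the tax, 75 - 6Q = 8 + Q so Q* = 9.5714 and P* = 17.5714.
With the tax, buyers' net willingness to pay falls by 13: (75 - 13) - 6Q = 8 + Q, so Q_t = 7.7143. Buyers pay P_b = 28.7143; sellers receive P_s = P_b - 13 = 15.7143.
Consumer surplus is the triangle under demand above P_b: (1/2)(7.7143)(75 - 28.7143) = 178.5306.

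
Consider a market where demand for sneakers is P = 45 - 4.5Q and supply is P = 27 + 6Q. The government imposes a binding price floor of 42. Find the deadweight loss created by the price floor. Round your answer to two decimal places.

Free-market equilibrium: 45 - 4.5Q = 27 + 6Q gives Q* = 1.7143, P* = 37.2857.
At P = 42, buyers demand (45 - 42)/4.5 = 0.6667 while sellers would supply more, so the quantity traded is 0.6667 at price 42.
At Q = 0.6667 the demand price is 42 and the supply price is 31. Deadweight loss is the triangle between the curves from 0.6667 to 1.7143: (1/2)(42 - 31)(1.7143 - 0.6667) = 5.7619.

5.76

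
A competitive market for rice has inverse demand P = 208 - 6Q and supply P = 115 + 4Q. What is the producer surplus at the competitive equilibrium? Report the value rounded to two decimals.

Set 208 - 6Q = 115 + 4Q, which gives 93 = 10Q, so Q* = 9.3 and P* = 208 - 6(9.3) = 152.2.
The supply curve's price intercept is 115, so PS = (1/2)(Q*)(P* - 115) = (1/2)(9.3)(37.2) = 172.98.

172.98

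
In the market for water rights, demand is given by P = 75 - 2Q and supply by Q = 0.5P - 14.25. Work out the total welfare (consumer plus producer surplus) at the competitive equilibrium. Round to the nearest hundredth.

Rewriting supply in inverse form: P = 28.5 + 2Q.
Set 75 - 2Q = 28.5 + 2Q, which gives 46.5 = 4Q, so Q* = 11.625 and P* = 75 - 2(11.625) = 51.75.
CS = (1/2)(11.625)(23.25) = 135.1406 and PS = (1/2)(11.625)(23.25) = 135.1406, so total surplus = 270.2812.

270.28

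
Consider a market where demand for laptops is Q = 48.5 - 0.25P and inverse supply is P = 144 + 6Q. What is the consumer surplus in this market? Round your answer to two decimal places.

Rewriting demand in inverse form: P = 194 - 4Q.
Set 194 - 4Q = 144 + 6Q, which gives 50 = 10Q, so Q* = 5 and P* = 194 - 4(5) = 174.
Consumer surplus is the triangle under demand above P*: (1/2)(5)(194 - 174) = (1/2)(5)(20) = 50.

50.00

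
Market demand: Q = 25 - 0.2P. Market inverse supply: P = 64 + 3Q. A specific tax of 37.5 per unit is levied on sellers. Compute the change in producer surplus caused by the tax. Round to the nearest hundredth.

Rewriting demand in inverse form: P = 125 - 5Q.
Pre-tax equilibrium: 125 - 5Q = 64 + 3Q gives Q* = 7.625, P* = 86.875.
A tax on sellers shifts supply up by 37.5: 125 - 5Q = 64 + 3Q + 37.5, so Q_t = 2.9375. Buyers pay P_b = 110.3125; sellers receive P_s = P_b - 37.5 = 72.8125.
PS falls from (1/2)(7.625)(22.875) = 87.2109 to (1/2)(2.9375)(8.8125) = 12.9434, a change of -74.2676.

-74.27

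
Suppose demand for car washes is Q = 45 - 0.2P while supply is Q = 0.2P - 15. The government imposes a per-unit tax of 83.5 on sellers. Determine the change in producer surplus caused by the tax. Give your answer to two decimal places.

-451.94

Rewriting demand in inverse form: P = 225 - 5Q.
Rewriting supply in inverse form: P = 75 + 5Q.
Without the tax, 225 - 5Q = 75 + 5Q so Q* = 15 and P* = 150.
A tax on sellers shifts supply up by 83.5: 225 - 5Q = 75 + 5Q + 83.5, so Q_t = 6.65. Buyers pay P_b = 191.75; sellers receive P_s = P_b - 83.5 = 108.25.
Producers lose the trapezoid between P_s and P* out to Q_t plus the triangle from Q_t to Q*: change in PS = 110.5563 - 562.5 = -451.9438.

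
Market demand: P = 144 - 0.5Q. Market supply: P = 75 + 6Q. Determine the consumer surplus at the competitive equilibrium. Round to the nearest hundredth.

Setting demand equal to supply, 69 = 6.5Q, so Q* = 10.6154 and P* = 138.6923.
Consumer surplus is the triangle under demand above P*: (1/2)(10.6154)(144 - 138.6923) = (1/2)(10.6154)(5.3077) = 28.1716.

28.17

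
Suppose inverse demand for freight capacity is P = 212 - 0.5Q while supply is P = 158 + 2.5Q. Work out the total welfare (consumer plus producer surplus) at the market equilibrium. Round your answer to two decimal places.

Equilibrium: 212 - 0.5Q = 158 + 2.5Q, so Q* = 18 and P* = 203.
Total surplus is the full triangle between the curves from 0 to Q*: (1/2)(18)(212 - 158) = 486.

486.00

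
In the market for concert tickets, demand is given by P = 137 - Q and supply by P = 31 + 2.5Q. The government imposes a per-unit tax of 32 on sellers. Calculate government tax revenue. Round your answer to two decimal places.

Without the tax, 137 - Q = 31 + 2.5Q so Q* = 30.2857 and P* = 106.7143.
With the tax, sellers need 32 more per unit: 137 - Q = 31 + 2.5Q + 32, so Q_t = 21.1429. Buyers pay P_b = 115.8571; sellers receive P_s = P_b - 32 = 83.8571.
Tax revenue = t x Q_t = 32 x 21.1429 = 676.5714.

676.57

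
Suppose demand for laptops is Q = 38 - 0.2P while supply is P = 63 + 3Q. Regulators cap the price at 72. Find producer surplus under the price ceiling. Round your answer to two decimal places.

13.50

Rewriting demand in inverse form: P = 190 - 5Q.
Free-market equilibrium: 190 - 5Q = 63 + 3Q gives Q* = 15.875, P* = 110.625.
At P = 72, sellers supply (72 - 63)/3 = 3 while buyers want more, so the quantity traded is 3 at price 72.
PS is the triangle above supply below 72: (1/2)(3)(72 - 63) = 13.5.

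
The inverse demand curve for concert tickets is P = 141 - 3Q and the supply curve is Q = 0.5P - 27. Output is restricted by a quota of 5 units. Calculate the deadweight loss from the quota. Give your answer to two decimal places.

Rewriting supply in inverse form: P = 54 + 2Q.
Without the quota, 141 - 3Q = 54 + 2Q gives Q* = 17.4.
At Q = 5 the demand price is 141 - 3(5) = 126 and the supply price is 54 + 2(5) = 64.
Deadweight loss is the triangle between the curves from 5 to 17.4: (1/2)(126 - 64)(17.4 - 5) = 384.4.

384.40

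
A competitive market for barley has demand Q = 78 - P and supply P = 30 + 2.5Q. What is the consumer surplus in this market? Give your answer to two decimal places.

94.04

Rewriting demand in inverse form: P = 78 - Q.
Equilibrium: 78 - Q = 30 + 2.5Q, so Q* = 13.7143 and P* = 64.2857.
The demand choke price is 78, so CS = (1/2)(Q*)(78 - P*) = (1/2)(13.7143)(13.7143) = 94.0408.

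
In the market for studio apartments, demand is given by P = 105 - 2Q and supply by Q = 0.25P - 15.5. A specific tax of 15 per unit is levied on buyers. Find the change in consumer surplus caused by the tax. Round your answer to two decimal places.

-29.58

Rewriting supply in inverse form: P = 62 + 4Q.
Without the tax, 105 - 2Q = 62 + 4Q so Q* = 7.1667 and P* = 90.6667.
A tax on buyers shifts demand down by 15: (105 - 15) - 2Q = 62 + 4Q, so Q_t = 4.6667. Buyers pay P_b = 95.6667; sellers receive P_s = P_b - 15 = 80.6667.
CS falls from (1/2)(7.1667)(14.3333) = 51.3611 to (1/2)(4.6667)(9.3333) = 21.7778, a change of -29.5833.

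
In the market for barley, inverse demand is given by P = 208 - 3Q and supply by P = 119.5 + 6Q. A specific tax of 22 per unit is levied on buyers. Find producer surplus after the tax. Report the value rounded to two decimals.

Without the tax, 208 - 3Q = 119.5 + 6Q so Q* = 9.8333 and P* = 178.5.
A tax on buyers shifts demand down by 22: (208 - 22) - 3Q = 119.5 + 6Q, so Q_t = 7.3889. Buyers pay P_b = 185.8333; sellers receive P_s = P_b - 22 = 163.8333.
Producer surplus is the triangle above supply below P_s: (1/2)(7.3889)(163.8333 - 119.5) = 163.787.

163.79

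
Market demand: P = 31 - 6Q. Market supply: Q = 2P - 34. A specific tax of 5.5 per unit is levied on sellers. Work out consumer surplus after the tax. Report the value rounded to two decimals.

Rewriting supply in inverse form: P = 17 + 0.5Q.
Without the tax, 31 - 6Q = 17 + 0.5Q so Q* = 2.1538 and P* = 18.0769.
With the tax, sellers need 5.5 more per unit: 31 - 6Q = 17 + 0.5Q + 5.5, so Q_t = 1.3077. Buyers pay P_b = 23.1538; sellers receive P_s = P_b - 5.5 = 17.6538.
Consumer surplus is the triangle under demand above P_b: (1/2)(1.3077)(31 - 23.1538) = 5.1302.

5.13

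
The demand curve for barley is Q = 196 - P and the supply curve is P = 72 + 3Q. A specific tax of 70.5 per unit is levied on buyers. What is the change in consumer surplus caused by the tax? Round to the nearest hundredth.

-391.05

Rewriting demand in inverse form: P = 196 - Q.
Pre-tax equilibrium: 196 - Q = 72 + 3Q gives Q* = 31, P* = 165.
With the tax, buyers' net willingness to pay falls by 70.5: (196 - 70.5) - Q = 72 + 3Q, so Q_t = 13.375. Buyers pay P_b = 182.625; sellers receive P_s = P_b - 70.5 = 112.125.
Consumers lose the trapezoid between P* and P_b out to Q_t plus the triangle from Q_t to Q*: change in CS = 89.4453 - 480.5 = -391.0547.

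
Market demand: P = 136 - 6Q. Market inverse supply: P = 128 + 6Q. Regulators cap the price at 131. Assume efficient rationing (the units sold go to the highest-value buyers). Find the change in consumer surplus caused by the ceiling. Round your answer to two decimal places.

0.42

Without the control, 136 - 6Q = 128 + 6Q so Q* = 0.6667 and P* = 132.
At P = 131, sellers supply (131 - 128)/6 = 0.5 while buyers want more, so the quantity traded is 0.5 at price 131.
CS goes from (1/2)(0.6667)(4) = 1.3333 to 1.75 (computed as (136 - 131)(0.5) - (1/2)(6)(0.5)^2), a change of 0.4167.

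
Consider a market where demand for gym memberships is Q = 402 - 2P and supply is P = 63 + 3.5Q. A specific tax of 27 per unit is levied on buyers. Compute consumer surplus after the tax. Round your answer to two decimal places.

Rewriting demand in inverse form: P = 201 - 0.5Q.
Pre-tax equilibrium: 201 - 0.5Q = 63 + 3.5Q gives Q* = 34.5, P* = 183.75.
A tax on buyers shifts demand down by 27: (201 - 27) - 0.5Q = 63 + 3.5Q, so Q_t = 27.75. Buyers pay P_b = 187.125; sellers receive P_s = P_b - 27 = 160.125.
CS = (1/2)(Q_t)(201 - P_b) = (1/2)(27.75)(13.875) = 192.5156.

192.52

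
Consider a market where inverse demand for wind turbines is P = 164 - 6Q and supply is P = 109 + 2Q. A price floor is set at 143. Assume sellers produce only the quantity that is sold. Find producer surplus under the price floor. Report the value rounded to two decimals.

106.75

Without the control, 164 - 6Q = 109 + 2Q so Q* = 6.875 and P* = 122.75.
At the floor price 143, quantity demanded is (164 - 143)/6 = 3.5; demand is the short side, so Q = 3.5 trades at P = 143.
The supply price at Q = 3.5 is 116. PS is the trapezoid between 143 and supply over [0, 3.5]: (1/2)[(143 - 109) + (143 - 116)](3.5) = 106.75.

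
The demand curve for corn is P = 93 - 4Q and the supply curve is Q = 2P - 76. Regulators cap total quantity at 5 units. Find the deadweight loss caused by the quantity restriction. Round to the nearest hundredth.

Rewriting supply in inverse form: P = 38 + 0.5Q.
Unrestricted equilibrium: Q* = (93 - 38)/(4 + 0.5) = 12.2222.
At Q = 5 the demand price is 93 - 4(5) = 73 and the supply price is 38 + 0.5(5) = 40.5.
Deadweight loss is the triangle between the curves from 5 to 12.2222: (1/2)(73 - 40.5)(12.2222 - 5) = 117.3611.

117.36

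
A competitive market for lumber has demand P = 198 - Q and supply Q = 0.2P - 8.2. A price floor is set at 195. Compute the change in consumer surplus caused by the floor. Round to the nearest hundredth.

Rewriting supply in inverse form: P = 41 + 5Q.
Free-market equilibrium: 198 - Q = 41 + 5Q gives Q* = 26.1667, P* = 171.8333.
At P = 195, buyers demand (198 - 195)/1 = 3 while sellers would supply more, so the quantity traded is 3 at price 195.
CS goes from (1/2)(26.1667)(26.1667) = 342.3472 to 4.5 (computed as (198 - 195)(3) - (1/2)(1)(3)^2), a change of -337.8472.

-337.85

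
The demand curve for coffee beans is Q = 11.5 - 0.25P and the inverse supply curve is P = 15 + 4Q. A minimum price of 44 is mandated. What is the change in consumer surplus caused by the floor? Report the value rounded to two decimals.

-29.53

Rewriting demand in inverse form: P = 46 - 4Q.
Without the control, 46 - 4Q = 15 + 4Q so Q* = 3.875 and P* = 30.5.
At the floor price 44, quantity demanded is (46 - 44)/4 = 0.5; demand is the short side, so Q = 0.5 trades at P = 44.
CS goes from (1/2)(3.875)(15.5) = 30.0312 to 0.5 (computed as (46 - 44)(0.5) - (1/2)(4)(0.5)^2), a change of -29.5312.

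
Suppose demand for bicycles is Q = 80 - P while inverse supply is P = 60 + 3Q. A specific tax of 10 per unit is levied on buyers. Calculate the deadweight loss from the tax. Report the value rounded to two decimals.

12.50

Rewriting demand in inverse form: P = 80 - Q.
Without the tax, 80 - Q = 60 + 3Q so Q* = 5 and P* = 75.
With the tax, buyers' net willingness to pay falls by 10: (80 - 10) - Q = 60 + 3Q, so Q_t = 2.5. Buyers pay P_b = 77.5; sellers receive P_s = P_b - 10 = 67.5.
Deadweight loss is the triangle between the curves from Q_t to Q*: (1/2)(5 - 2.5)(10) = 12.5.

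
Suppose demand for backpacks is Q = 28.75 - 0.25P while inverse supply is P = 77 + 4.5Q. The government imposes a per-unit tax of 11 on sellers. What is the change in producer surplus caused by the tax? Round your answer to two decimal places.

Rewriting demand in inverse form: P = 115 - 4Q.
Without the tax, 115 - 4Q = 77 + 4.5Q so Q* = 4.4706 and P* = 97.1176.
A tax on sellers shifts supply up by 11: 115 - 4Q = 77 + 4.5Q + 11, so Q_t = 3.1765. Buyers pay P_b = 102.2941; sellers receive P_s = P_b - 11 = 91.2941.
Producers lose the trapezoid between P_s and P* out to Q_t plus the triangle from Q_t to Q*: change in PS = 22.7024 - 44.9689 = -22.2664.

-22.27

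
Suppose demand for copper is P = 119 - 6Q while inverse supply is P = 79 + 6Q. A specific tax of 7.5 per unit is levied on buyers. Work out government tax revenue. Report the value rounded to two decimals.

Pre-tax equilibrium: 119 - 6Q = 79 + 6Q gives Q* = 3.3333, P* = 99.
A tax on buyers shifts demand down by 7.5: (119 - 7.5) - 6Q = 79 + 6Q, so Q_t = 2.7083. Buyers pay P_b = 102.75; sellers receive P_s = P_b - 7.5 = 95.25.
Tax revenue = t x Q_t = 7.5 x 2.7083 = 20.3125.

20.31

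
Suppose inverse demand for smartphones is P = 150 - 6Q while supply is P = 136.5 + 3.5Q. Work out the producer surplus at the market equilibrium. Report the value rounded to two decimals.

Setting demand equal to supply, 13.5 = 9.5Q, so Q* = 1.4211 and P* = 141.4737.
The supply curve's price intercept is 136.5, so PS = (1/2)(Q*)(P* - 136.5) = (1/2)(1.4211)(4.9737) = 3.5339.

3.53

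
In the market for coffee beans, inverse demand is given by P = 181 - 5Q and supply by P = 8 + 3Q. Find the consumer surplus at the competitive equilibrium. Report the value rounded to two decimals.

1169.10

Setting demand equal to supply, 173 = 8Q, so Q* = 21.625 and P* = 72.875.
Consumer surplus is the triangle under demand above P*: (1/2)(21.625)(181 - 72.875) = (1/2)(21.625)(108.125) = 1169.1016.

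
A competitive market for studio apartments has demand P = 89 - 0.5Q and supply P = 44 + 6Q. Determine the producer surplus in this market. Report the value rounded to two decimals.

Setting demand equal to supply, 45 = 6.5Q, so Q* = 6.9231 and P* = 85.5385.
Producer surplus is the triangle above supply below P*: (1/2)(6.9231)(85.5385 - 44) = (1/2)(6.9231)(41.5385) = 143.787.

143.79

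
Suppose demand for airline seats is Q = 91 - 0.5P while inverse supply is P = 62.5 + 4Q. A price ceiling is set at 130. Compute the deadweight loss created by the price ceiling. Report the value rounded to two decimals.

Rewriting demand in inverse form: P = 182 - 2Q.
Without the control, 182 - 2Q = 62.5 + 4Q so Q* = 19.9167 and P* = 142.1667.
At P = 130, sellers supply (130 - 62.5)/4 = 16.875 while buyers want more, so the quantity traded is 16.875 at price 130.
The lost-trades triangle has base Q* - 16.875 = 3.0417 and height equal to the gap between the curves at Q = 16.875, which is 148.25 - 130 = 18.25. DWL = (1/2)(3.0417)(18.25) = 27.7552.

27.76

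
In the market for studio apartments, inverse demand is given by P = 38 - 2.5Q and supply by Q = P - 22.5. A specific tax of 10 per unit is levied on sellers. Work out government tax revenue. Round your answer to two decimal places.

15.71

Rewriting supply in inverse form: P = 22.5 + Q.
Pre-tax equilibrium: 38 - 2.5Q = 22.5 + Q gives Q* = 4.4286, P* = 26.9286.
With the tax, sellers need 10 more per unit: 38 - 2.5Q = 22.5 + Q + 10, so Q_t = 1.5714. Buyers pay P_b = 34.0714; sellers receive P_s = P_b - 10 = 24.0714.
Revenue is the tax times quantity traded: 10 x 1.5714 = 15.7143.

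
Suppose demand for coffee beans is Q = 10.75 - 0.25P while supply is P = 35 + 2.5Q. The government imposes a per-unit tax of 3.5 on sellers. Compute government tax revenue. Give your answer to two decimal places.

Rewriting demand in inverse form: P = 43 - 4Q.
Without the tax, 43 - 4Q = 35 + 2.5Q so Q* = 1.2308 and P* = 38.0769.
A tax on sellers shifts supply up by 3.5: 43 - 4Q = 35 + 2.5Q + 3.5, so Q_t = 0.6923. Buyers pay P_b = 40.2308; sellers receive P_s = P_b - 3.5 = 36.7308.
Tax revenue = t x Q_t = 3.5 x 0.6923 = 2.4231.

2.42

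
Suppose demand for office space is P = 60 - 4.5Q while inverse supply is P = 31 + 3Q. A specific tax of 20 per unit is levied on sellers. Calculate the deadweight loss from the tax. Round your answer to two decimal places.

26.67

Without the tax, 60 - 4.5Q = 31 + 3Q so Q* = 3.8667 and P* = 42.6.
With the tax, sellers need 20 more per unit: 60 - 4.5Q = 31 + 3Q + 20, so Q_t = 1.2. Buyers pay P_b = 54.6; sellers receive P_s = P_b - 20 = 34.6.
Deadweight loss is the triangle between the curves from Q_t to Q*: (1/2)(3.8667 - 1.2)(20) = 26.6667.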